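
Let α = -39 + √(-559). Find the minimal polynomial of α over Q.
m_α(x) = x^2 + 78x + 2080

From α + 39 = √(-559), squaring gives (α + 39)^2 = -559, i.e. α^2 + 78α + 1521 = -559, so α^2 + 78α + 2080 = 0. The discriminant of x^2 + 78x + 2080 is (78)^2 - 4·(2080) = 6084 - 8320 = -2236, and 4·(-559) is not a perfect square in Q since -559 is squarefree and ≠ 1. Hence x^2 + 78x + 2080 is irreducible over Q and is the minimal polynomial of α.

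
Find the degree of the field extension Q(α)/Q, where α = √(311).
[Q(α):Q] = 2

[Q(α):Q] equals the degree of the minimal polynomial of α. Here α^2 = 311 and x^2 - 311 is irreducible (d = 311 is squarefree, ≠ 1, hence not a square), so deg(m_α) = 2. Thus [Q(α):Q] = 2.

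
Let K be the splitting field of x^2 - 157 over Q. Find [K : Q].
[K : Q] = 2

f(x) = x^2 - 157 factors as (x - √157)(x + √157). The splitting field is K = Q(√157). Since 157 is squarefree and > 1, it is not a perfect square, so x^2 - 157 is irreducible over Q and [Q(√157) : Q] = 2. Hence [K : Q] = 2.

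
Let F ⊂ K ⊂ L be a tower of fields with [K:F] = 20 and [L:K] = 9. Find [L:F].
[L:F] = 180

The tower law says that for any tower of field extensions F ⊂ K ⊂ L with finite degrees, [L:F] = [L:K] · [K:F]. Here this gives [L:F] = 9 · 20 = 180.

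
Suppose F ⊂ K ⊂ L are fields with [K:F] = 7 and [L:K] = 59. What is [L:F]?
[L:F] = 413

The tower law says that for any tower of field extensions F ⊂ K ⊂ L with finite degrees, [L:F] = [L:K] · [K:F]. Here this gives [L:F] = 59 · 7 = 413.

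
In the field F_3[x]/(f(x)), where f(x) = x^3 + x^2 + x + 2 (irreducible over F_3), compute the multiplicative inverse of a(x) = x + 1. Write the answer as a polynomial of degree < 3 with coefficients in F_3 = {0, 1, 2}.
a(x)^(-1) ≡ 2x^2 + 2 (mod f(x))

Since f is irreducible over F_3, F_3[x]/(f) is a field and a(x) ≠ 0 has an inverse. Apply the extended Euclidean algorithm to f(x) and a(x) in F_3[x]: f(x) = (x^2 + 1)·a(x) + (1). The last nonzero remainder is the constant 1 = gcd(f, a) in F_3. Back-substituting through the division chain expresses 1 = s(x)·a(x) + t(x)·f(x) with s(x) ≡ 2x^2 + 2 (mod f), so a(x)^(-1) ≡ s(x) = 2x^2 + 2 (mod f). Check: (x + 1)·(2x^2 + 2) = 2x^3 + 2x^2 + 2x + 2 ≡ 1 (mod x^3 + x^2 + x + 2).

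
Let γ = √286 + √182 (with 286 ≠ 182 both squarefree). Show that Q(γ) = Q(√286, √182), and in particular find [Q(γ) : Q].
[Q(γ) : Q] = 4 (equivalently, Q(γ) = Q(√286, √182))

Obviously Q(γ) ⊆ Q(√286, √182), and [Q(√286, √182):Q] = 4 (since 286, 182 are distinct squarefree integers > 1 with 52052 not a perfect square). To show equality we compute the minimal polynomial of γ. From γ = √286 + √182: γ^2 = 286 + 2√(52052) + 182 = 468 + 2√(52052), so γ^2 - 468 = 2√(52052); squaring, (γ^2 - 468)^2 = 4·52052, i.e. γ^4 - 936γ^2 + 219024 - 208208 = 0, i.e. γ^4 - 936γ^2 + 10816 = 0. So γ is a root of x^4 - 936x^2 + 10816. This polynomial is irreducible over Q: it has no rational root (each ±√286 ± √182 is irrational), and any factorization into two quadratics over Q would force √(52052) ∈ Q (pairing opposite roots) or √286, √182 ∈ Q (other pairings), all impossible. Hence [Q(γ):Q] = 4 = [Q(√286, √182):Q], so Q(γ) = Q(√286, √182).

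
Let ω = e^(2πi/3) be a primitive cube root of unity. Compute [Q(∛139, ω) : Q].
[Q(∛139, ω) : Q] = 6

[Q(∛139):Q] = 3 (min poly x^3 - 139, irreducible since 139 is not a perfect cube). [Q(ω):Q] = 2 (min poly x^2 + x + 1). Since Q(∛139) ⊂ R and ω ∉ R, we have ω ∉ Q(∛139), so x^2 + x + 1 remains irreducible over Q(∛139) and [Q(∛139, ω) : Q(∛139)] = 2. By the tower law, [Q(∛139, ω) : Q] = 3 · 2 = 6. (In fact Q(∛139, ω) is the splitting field of x^3 - 139 over Q.)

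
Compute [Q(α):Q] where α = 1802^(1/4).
[Q(α):Q] = 4

α is a root of x^4 - 1802. By Eisenstein's criterion at the prime p = 2 (which divides the constant term 1802 but p^2 = 4 does not, since 1802 is squarefree), x^4 - 1802 is irreducible over Q. Hence [Q(α):Q] = 4.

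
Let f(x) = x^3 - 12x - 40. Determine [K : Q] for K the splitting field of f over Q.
[K : Q] = 6

By the rational root test, any rational root of the monic integer polynomial f(x) = x^3 - 12x - 40 must be an integer dividing the constant term -40, i.e. one of ±{1, 2, 4, 5, 8, 10, 20, 40}. Evaluating: f(1) = -51, f(-1) = -29, f(2) = -56, f(-2) = -24, f(4) = -24, f(-4) = -56, f(5) = 25, f(-5) = -105, f(8) = 376, f(-8) = -456, f(10) = 840, f(-10) = -920, f(20) = 7720, f(-20) = -7800, f(40) = 63480, f(-40) = -63560; none is 0, so f has no rational root and is therefore irreducible over Q (a cubic with no linear factor over a field is irreducible). For an irreducible cubic, the Galois group is A_3 or S_3 according as the discriminant disc(f) = -4a^3 - 27b^2 = -4·(-12)^3 - 27·(-40)^2 = -36288 is or is not a square in Q. Here disc(f) = -36288 is not a perfect square in Q, so the Galois group of f over Q is not contained in A_3 and must be all of S_3. The splitting field has degree |S_3| = 6 over Q, so [K : Q] = 6.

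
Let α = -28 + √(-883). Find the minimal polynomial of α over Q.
m_α(x) = x^2 + 56x + 1667

From α + 28 = √(-883), squaring gives (α + 28)^2 = -883, i.e. α^2 + 56α + 784 = -883, so α^2 + 56α + 1667 = 0. The discriminant of x^2 + 56x + 1667 is (56)^2 - 4·(1667) = 3136 - 6668 = -3532, and 4·(-883) is not a perfect square in Q since -883 is squarefree and ≠ 1. Hence x^2 + 56x + 1667 is irreducible over Q and is the minimal polynomial of α.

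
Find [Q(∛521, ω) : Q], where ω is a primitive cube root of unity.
[Q(∛521, ω) : Q] = 6

[Q(∛521):Q] = 3 (min poly x^3 - 521, irreducible since 521 is not a perfect cube). [Q(ω):Q] = 2 (min poly x^2 + x + 1). Since Q(∛521) ⊂ R and ω ∉ R, we have ω ∉ Q(∛521), so x^2 + x + 1 remains irreducible over Q(∛521) and [Q(∛521, ω) : Q(∛521)] = 2. By the tower law, [Q(∛521, ω) : Q] = 3 · 2 = 6. (In fact Q(∛521, ω) is the splitting field of x^3 - 521 over Q.)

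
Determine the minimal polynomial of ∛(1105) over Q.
m_α(x) = x^3 - 1105

α satisfies α^3 = 1105, so x^3 - 1105 annihilates α. By the rational root test, a rational root p/q (in lowest terms) of x^3 - 1105 would satisfy p^3 = 1105 q^3, forcing q = 1 and p^3 = 1105; but 1105 is not a perfect cube, contradiction. A monic cubic over Q with no rational root is irreducible (any nontrivial factorization would include a linear factor). Hence x^3 - 1105 is the minimal polynomial of α, and in particular [Q(α):Q] = 3.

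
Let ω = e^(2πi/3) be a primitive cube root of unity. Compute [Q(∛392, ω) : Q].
[Q(∛392, ω) : Q] = 6

[Q(∛392):Q] = 3 (min poly x^3 - 392, irreducible since 392 is not a perfect cube). [Q(ω):Q] = 2 (min poly x^2 + x + 1). Since Q(∛392) ⊂ R and ω ∉ R, we have ω ∉ Q(∛392), so x^2 + x + 1 remains irreducible over Q(∛392) and [Q(∛392, ω) : Q(∛392)] = 2. By the tower law, [Q(∛392, ω) : Q] = 3 · 2 = 6. (In fact Q(∛392, ω) is the splitting field of x^3 - 392 over Q.)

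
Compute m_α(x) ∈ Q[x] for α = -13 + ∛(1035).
m_α(x) = x^3 + 39x^2 + 507x + 1162

Set β = α + 13 = ∛(1035), so β^3 = 1035. Then (α + 13)^3 - 1035 = 0, i.e. α is a root of g(x) = (x + 13)^3 - 1035 = x^3 + 39x^2 + 507x + 1162. Since g(x) = h(x + 13) where h(x) = x^3 - 1035, and h is irreducible over Q (because 1035 is not a perfect cube, so h has no rational root, and a monic cubic with no rational root is irreducible), g is also irreducible (irreducibility is preserved under the substitution x → x + 13). Hence m_α(x) = x^3 + 39x^2 + 507x + 1162.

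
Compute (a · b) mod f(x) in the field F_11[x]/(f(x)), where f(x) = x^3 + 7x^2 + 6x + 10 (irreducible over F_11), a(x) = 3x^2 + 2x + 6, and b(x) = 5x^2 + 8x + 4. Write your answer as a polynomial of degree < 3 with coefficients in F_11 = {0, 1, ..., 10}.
a · b ≡ 3x^2 + 2x + 8 (mod f(x))

Multiply in F_11[x]: a(x)·b(x) = (3x^2 + 2x + 6)·(5x^2 + 8x + 4) = 4x^4 + x^3 + 3x^2 + x + 2. This has degree ≥ 3, so divide by f(x) over F_11: 4x^4 + x^3 + 3x^2 + x + 2 = (4x + 6)·(x^3 + 7x^2 + 6x + 10) + (3x^2 + 2x + 8). Hence a·b ≡ 3x^2 + 2x + 8 (mod f). (F_11[x]/(f) is a field with 11^3 = 1331 elements since f is irreducible of degree 3.)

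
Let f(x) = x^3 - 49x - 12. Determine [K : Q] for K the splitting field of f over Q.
[K : Q] = 6

By the rational root test, any rational root of the monic integer polynomial f(x) = x^3 - 49x - 12 must be an integer dividing the constant term -12, i.e. one of ±{1, 2, 3, 4, 6, 12}. Evaluating: f(1) = -60, f(-1) = 36, f(2) = -102, f(-2) = 78, f(3) = -132, f(-3) = 108, f(4) = -144, f(-4) = 120, f(6) = -90, f(-6) = 66, f(12) = 1128, f(-12) = -1152; none is 0, so f has no rational root and is therefore irreducible over Q (a cubic with no linear factor over a field is irreducible). For an irreducible cubic, the Galois group is A_3 or S_3 according as the discriminant disc(f) = -4a^3 - 27b^2 = -4·(-49)^3 - 27·(-12)^2 = 466708 is or is not a square in Q. Here disc(f) = 466708 is not a perfect square in Q, so the Galois group of f over Q is not contained in A_3 and must be all of S_3. The splitting field has degree |S_3| = 6 over Q, so [K : Q] = 6.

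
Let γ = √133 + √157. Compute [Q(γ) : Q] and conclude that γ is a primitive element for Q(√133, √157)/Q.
[Q(γ) : Q] = 4 (equivalently, Q(γ) = Q(√133, √157))

Obviously Q(γ) ⊆ Q(√133, √157), and [Q(√133, √157):Q] = 4 (since 133, 157 are distinct squarefree integers > 1 with 20881 not a perfect square). To show equality we compute the minimal polynomial of γ. From γ = √133 + √157: γ^2 = 133 + 2√(20881) + 157 = 290 + 2√(20881), so γ^2 - 290 = 2√(20881); squaring, (γ^2 - 290)^2 = 4·20881, i.e. γ^4 - 580γ^2 + 84100 - 83524 = 0, i.e. γ^4 - 580γ^2 + 576 = 0. So γ is a root of x^4 - 580x^2 + 576. This polynomial is irreducible over Q: it has no rational root (each ±√133 ± √157 is irrational), and any factorization into two quadratics over Q would force √(20881) ∈ Q (pairing opposite roots) or √133, √157 ∈ Q (other pairings), all impossible. Hence [Q(γ):Q] = 4 = [Q(√133, √157):Q], so Q(γ) = Q(√133, √157).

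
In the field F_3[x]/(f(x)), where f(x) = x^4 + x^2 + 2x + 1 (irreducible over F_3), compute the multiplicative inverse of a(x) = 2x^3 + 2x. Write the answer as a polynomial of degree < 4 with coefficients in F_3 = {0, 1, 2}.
a(x)^(-1) ≡ 2x^3 + 2x^2 + x + 1 (mod f(x))

Since f is irreducible over F_3, F_3[x]/(f) is a field and a(x) ≠ 0 has an inverse. Apply the extended Euclidean algorithm to f(x) and a(x) in F_3[x]: f(x) = (2x)·a(x) + (2x + 1);  a(x) = (x^2 + x + 2)·(2x + 1) + (1). The last nonzero remainder is the constant 1 = gcd(f, a) in F_3. Back-substituting through the division chain expresses 1 = s(x)·a(x) + t(x)·f(x) with s(x) ≡ 2x^3 + 2x^2 + x + 1 (mod f), so a(x)^(-1) ≡ s(x) = 2x^3 + 2x^2 + x + 1 (mod f). Check: (2x^3 + 2x)·(2x^3 + 2x^2 + x + 1) = x^6 + x^5 + 2x^2 + 2x ≡ 1 (mod x^4 + x^2 + 2x + 1).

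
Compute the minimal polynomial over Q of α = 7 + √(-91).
m_α(x) = x^2 - 14x + 140

From α - 7 = √(-91), squaring gives (α - 7)^2 = -91, i.e. α^2 - 14α + 49 = -91, so α^2 - 14α + 140 = 0. The discriminant of x^2 - 14x + 140 is (-14)^2 - 4·(140) = 196 - 560 = -364, and 4·(-91) is not a perfect square in Q since -91 is squarefree and ≠ 1. Hence x^2 - 14x + 140 is irreducible over Q and is the minimal polynomial of α.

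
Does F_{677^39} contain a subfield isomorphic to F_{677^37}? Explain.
No: F_{677^37} is not a subfield of F_{677^39}

F_{p^m} embeds in F_{p^n} iff m | n. Here 37 ∤ 39 (since 39 = 1·37 + 2 with remainder 2 ≠ 0), so F_{677^37} is not a subfield of F_{677^39}. Equivalently: if it were, the tower law would give 37 = [F_{677^37}:F_677] dividing [F_{677^39}:F_677] = 39, contradiction.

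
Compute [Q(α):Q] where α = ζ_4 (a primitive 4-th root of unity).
[Q(α):Q] = 2

The minimal polynomial of ζ_4 over Q is the 4-th cyclotomic polynomial Φ_4(x), which is irreducible over Q and has degree φ(4) = 2. Hence [Q(α):Q] = φ(4) = 2.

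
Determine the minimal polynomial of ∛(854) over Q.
m_α(x) = x^3 - 854

α satisfies α^3 = 854, so x^3 - 854 annihilates α. By the rational root test, a rational root p/q (in lowest terms) of x^3 - 854 would satisfy p^3 = 854 q^3, forcing q = 1 and p^3 = 854; but 854 is not a perfect cube, contradiction. A monic cubic over Q with no rational root is irreducible (any nontrivial factorization would include a linear factor). Hence x^3 - 854 is the minimal polynomial of α, and in particular [Q(α):Q] = 3.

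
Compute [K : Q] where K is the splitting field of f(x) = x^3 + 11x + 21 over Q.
[K : Q] = 6

By the rational root test, any rational root of the monic integer polynomial f(x) = x^3 + 11x + 21 must be an integer dividing the constant term 21, i.e. one of ±{1, 3, 7, 21}. Evaluating: f(1) = 33, f(-1) = 9, f(3) = 81, f(-3) = -39, f(7) = 441, f(-7) = -399, f(21) = 9513, f(-21) = -9471; none is 0, so f has no rational root and is therefore irreducible over Q (a cubic with no linear factor over a field is irreducible). For an irreducible cubic, the Galois group is A_3 or S_3 according as the discriminant disc(f) = -4a^3 - 27b^2 = -4·(11)^3 - 27·(21)^2 = -17231 is or is not a square in Q. Here disc(f) = -17231 is not a perfect square in Q, so the Galois group of f over Q is not contained in A_3 and must be all of S_3. The splitting field has degree |S_3| = 6 over Q, so [K : Q] = 6.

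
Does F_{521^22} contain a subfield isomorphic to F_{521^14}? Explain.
No: F_{521^14} is not a subfield of F_{521^22}

F_{p^m} embeds in F_{p^n} iff m | n. Here 14 ∤ 22 (since 22 = 1·14 + 8 with remainder 8 ≠ 0), so F_{521^14} is not a subfield of F_{521^22}. Equivalently: if it were, the tower law would give 14 = [F_{521^14}:F_521] dividing [F_{521^22}:F_521] = 22, contradiction.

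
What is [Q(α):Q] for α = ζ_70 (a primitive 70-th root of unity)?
[Q(α):Q] = 24

The minimal polynomial of ζ_70 over Q is the 70-th cyclotomic polynomial Φ_70(x), which is irreducible over Q and has degree φ(70) = 24. Hence [Q(α):Q] = φ(70) = 24.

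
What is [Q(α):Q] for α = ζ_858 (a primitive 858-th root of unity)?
[Q(α):Q] = 240

The minimal polynomial of ζ_858 over Q is the 858-th cyclotomic polynomial Φ_858(x), which is irreducible over Q and has degree φ(858) = 240. Hence [Q(α):Q] = φ(858) = 240.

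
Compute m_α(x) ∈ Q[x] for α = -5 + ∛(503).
m_α(x) = x^3 + 15x^2 + 75x - 378

Set β = α + 5 = ∛(503), so β^3 = 503. Then (α + 5)^3 - 503 = 0, i.e. α is a root of g(x) = (x + 5)^3 - 503 = x^3 + 15x^2 + 75x - 378. Since g(x) = h(x + 5) where h(x) = x^3 - 503, and h is irreducible over Q (because 503 is not a perfect cube, so h has no rational root, and a monic cubic with no rational root is irreducible), g is also irreducible (irreducibility is preserved under the substitution x → x + 5). Hence m_α(x) = x^3 + 15x^2 + 75x - 378.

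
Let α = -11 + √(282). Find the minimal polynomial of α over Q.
m_α(x) = x^2 + 22x - 161

From α + 11 = √(282), squaring gives (α + 11)^2 = 282, i.e. α^2 + 22α + 121 = 282, so α^2 + 22α - 161 = 0. The discriminant of x^2 + 22x - 161 is (22)^2 - 4·(-161) = 484 + 644 = 1128, and 4·(282) is not a perfect square in Q since 282 is squarefree and ≠ 1. Hence x^2 + 22x - 161 is irreducible over Q and is the minimal polynomial of α.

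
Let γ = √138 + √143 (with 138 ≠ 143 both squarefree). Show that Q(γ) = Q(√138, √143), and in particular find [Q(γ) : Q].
[Q(γ) : Q] = 4 (equivalently, Q(γ) = Q(√138, √143))

Obviously Q(γ) ⊆ Q(√138, √143), and [Q(√138, √143):Q] = 4 (since 138, 143 are distinct squarefree integers > 1 with 19734 not a perfect square). To show equality we compute the minimal polynomial of γ. From γ = √138 + √143: γ^2 = 138 + 2√(19734) + 143 = 281 + 2√(19734), so γ^2 - 281 = 2√(19734); squaring, (γ^2 - 281)^2 = 4·19734, i.e. γ^4 - 562γ^2 + 78961 - 78936 = 0, i.e. γ^4 - 562γ^2 + 25 = 0. So γ is a root of x^4 - 562x^2 + 25. This polynomial is irreducible over Q: it has no rational root (each ±√138 ± √143 is irrational), and any factorization into two quadratics over Q would force √(19734) ∈ Q (pairing opposite roots) or √138, √143 ∈ Q (other pairings), all impossible. Hence [Q(γ):Q] = 4 = [Q(√138, √143):Q], so Q(γ) = Q(√138, √143).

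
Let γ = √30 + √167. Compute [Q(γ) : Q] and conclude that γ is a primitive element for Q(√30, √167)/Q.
[Q(γ) : Q] = 4 (equivalently, Q(γ) = Q(√30, √167))

Obviously Q(γ) ⊆ Q(√30, √167), and [Q(√30, √167):Q] = 4 (since 30, 167 are distinct squarefree integers > 1 with 5010 not a perfect square). To show equality we compute the minimal polynomial of γ. From γ = √30 + √167: γ^2 = 30 + 2√(5010) + 167 = 197 + 2√(5010), so γ^2 - 197 = 2√(5010); squaring, (γ^2 - 197)^2 = 4·5010, i.e. γ^4 - 394γ^2 + 38809 - 20040 = 0, i.e. γ^4 - 394γ^2 + 18769 = 0. So γ is a root of x^4 - 394x^2 + 18769. This polynomial is irreducible over Q: it has no rational root (each ±√30 ± √167 is irrational), and any factorization into two quadratics over Q would force √(5010) ∈ Q (pairing opposite roots) or √30, √167 ∈ Q (other pairings), all impossible. Hence [Q(γ):Q] = 4 = [Q(√30, √167):Q], so Q(γ) = Q(√30, √167).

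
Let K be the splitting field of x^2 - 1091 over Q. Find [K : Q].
[K : Q] = 2

f(x) = x^2 - 1091 factors as (x - √1091)(x + √1091). The splitting field is K = Q(√1091). Since 1091 is squarefree and > 1, it is not a perfect square, so x^2 - 1091 is irreducible over Q and [Q(√1091) : Q] = 2. Hence [K : Q] = 2.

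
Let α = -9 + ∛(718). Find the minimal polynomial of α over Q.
m_α(x) = x^3 + 27x^2 + 243x + 11

Set β = α + 9 = ∛(718), so β^3 = 718. Then (α + 9)^3 - 718 = 0, i.e. α is a root of g(x) = (x + 9)^3 - 718 = x^3 + 27x^2 + 243x + 11. Since g(x) = h(x + 9) where h(x) = x^3 - 718, and h is irreducible over Q (because 718 is not a perfect cube, so h has no rational root, and a monic cubic with no rational root is irreducible), g is also irreducible (irreducibility is preserved under the substitution x → x + 9). Hence m_α(x) = x^3 + 27x^2 + 243x + 11.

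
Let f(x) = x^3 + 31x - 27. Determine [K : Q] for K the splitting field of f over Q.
[K : Q] = 6

By the rational root test, any rational root of the monic integer polynomial f(x) = x^3 + 31x - 27 must be an integer dividing the constant term -27, i.e. one of ±{1, 3, 9, 27}. Evaluating: f(1) = 5, f(-1) = -59, f(3) = 93, f(-3) = -147, f(9) = 981, f(-9) = -1035, f(27) = 20493, f(-27) = -20547; none is 0, so f has no rational root and is therefore irreducible over Q (a cubic with no linear factor over a field is irreducible). For an irreducible cubic, the Galois group is A_3 or S_3 according as the discriminant disc(f) = -4a^3 - 27b^2 = -4·(31)^3 - 27·(-27)^2 = -138847 is or is not a square in Q. Here disc(f) = -138847 is not a perfect square in Q, so the Galois group of f over Q is not contained in A_3 and must be all of S_3. The splitting field has degree |S_3| = 6 over Q, so [K : Q] = 6.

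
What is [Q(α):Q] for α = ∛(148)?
[Q(α):Q] = 3

The minimal polynomial of α is x^3 - 148, irreducible over Q since 148 is not a perfect cube (so x^3 - 148 has no rational root). Hence [Q(α):Q] = deg(m_α) = 3.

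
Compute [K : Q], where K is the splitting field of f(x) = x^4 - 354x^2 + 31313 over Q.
[K : Q] = 4

Solving the quadratic in x^2: x^2 = (354 ± √(354^2 - 4·31313))/2 = (354 ± √64)/2 = (354 ± 8)/2, giving x^2 = 173 or x^2 = 181. So f(x) = (x^2 - 173)(x^2 - 181) and the roots of f are ±√173, ±√181. Hence the splitting field is K = Q(√173, √181). Since 173 and 181 are distinct squarefree integers > 1, their product 31313 is not a perfect square, so √181 ∉ Q(√173). By the tower law [K:Q] = [Q(√173,√181):Q(√173)] · [Q(√173):Q] = 2 · 2 = 4.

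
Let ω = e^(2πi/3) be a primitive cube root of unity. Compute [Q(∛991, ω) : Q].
[Q(∛991, ω) : Q] = 6

[Q(∛991):Q] = 3 (min poly x^3 - 991, irreducible since 991 is not a perfect cube). [Q(ω):Q] = 2 (min poly x^2 + x + 1). Since Q(∛991) ⊂ R and ω ∉ R, we have ω ∉ Q(∛991), so x^2 + x + 1 remains irreducible over Q(∛991) and [Q(∛991, ω) : Q(∛991)] = 2. By the tower law, [Q(∛991, ω) : Q] = 3 · 2 = 6. (In fact Q(∛991, ω) is the splitting field of x^3 - 991 over Q.)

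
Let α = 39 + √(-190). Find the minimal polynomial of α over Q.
m_α(x) = x^2 - 78x + 1711

From α - 39 = √(-190), squaring gives (α - 39)^2 = -190, i.e. α^2 - 78α + 1521 = -190, so α^2 - 78α + 1711 = 0. The discriminant of x^2 - 78x + 1711 is (-78)^2 - 4·(1711) = 6084 - 6844 = -760, and 4·(-190) is not a perfect square in Q since -190 is squarefree and ≠ 1. Hence x^2 - 78x + 1711 is irreducible over Q and is the minimal polynomial of α.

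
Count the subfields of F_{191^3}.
F_{191^3} has 2 subfields

The subfields of F_{p^n} are exactly the fields F_{p^d} for d | n (each is the fixed field of the unique index-d subgroup of Gal(F_{p^n}/F_p) ≅ Z/nZ). The divisors of n = 3 are {1, 3}, giving 2 subfields: F_{191^1}, F_{191^3}.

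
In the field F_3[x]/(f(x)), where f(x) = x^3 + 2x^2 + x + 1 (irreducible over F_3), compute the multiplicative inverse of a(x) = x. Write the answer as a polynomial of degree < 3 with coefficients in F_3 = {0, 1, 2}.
a(x)^(-1) ≡ 2x^2 + x + 2 (mod f(x))

Since f is irreducible over F_3, F_3[x]/(f) is a field and a(x) ≠ 0 has an inverse. Apply the extended Euclidean algorithm to f(x) and a(x) in F_3[x]: f(x) = (x^2 + 2x + 1)·a(x) + (1). The last nonzero remainder is the constant 1 = gcd(f, a) in F_3. Back-substituting through the division chain expresses 1 = s(x)·a(x) + t(x)·f(x) with s(x) ≡ 2x^2 + x + 2 (mod f), so a(x)^(-1) ≡ s(x) = 2x^2 + x + 2 (mod f). Check: (x)·(2x^2 + x + 2) = 2x^3 + x^2 + 2x ≡ 1 (mod x^3 + 2x^2 + x + 1).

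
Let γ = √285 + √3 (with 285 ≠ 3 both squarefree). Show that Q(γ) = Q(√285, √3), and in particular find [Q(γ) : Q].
[Q(γ) : Q] = 4 (equivalently, Q(γ) = Q(√285, √3))

Obviously Q(γ) ⊆ Q(√285, √3), and [Q(√285, √3):Q] = 4 (since 285, 3 are distinct squarefree integers > 1 with 855 not a perfect square). To show equality we compute the minimal polynomial of γ. From γ = √285 + √3: γ^2 = 285 + 2√(855) + 3 = 288 + 2√(855), so γ^2 - 288 = 2√(855); squaring, (γ^2 - 288)^2 = 4·855, i.e. γ^4 - 576γ^2 + 82944 - 3420 = 0, i.e. γ^4 - 576γ^2 + 79524 = 0. So γ is a root of x^4 - 576x^2 + 79524. This polynomial is irreducible over Q: it has no rational root (each ±√285 ± √3 is irrational), and any factorization into two quadratics over Q would force √(855) ∈ Q (pairing opposite roots) or √285, √3 ∈ Q (other pairings), all impossible. Hence [Q(γ):Q] = 4 = [Q(√285, √3):Q], so Q(γ) = Q(√285, √3).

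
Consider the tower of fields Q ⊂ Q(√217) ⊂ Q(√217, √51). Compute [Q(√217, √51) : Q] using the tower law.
[Q(√217, √51) : Q] = 4

[Q(√217):Q] = 2 (min poly x^2 - 217, irreducible since 217 is squarefree > 1). For the top step, suppose √51 ∈ Q(√217), say √51 = c + d√217 with c, d ∈ Q. Squaring: 51 = c^2 + 217d^2 + 2cd√217. Since √217 ∉ Q this forces 2cd = 0. If d = 0 then √51 = c ∈ Q, contradicting 51 squarefree > 1. If c = 0 then 51 = 217d^2, so 217·51 = (217d)^2 is a perfect square in Q — but 217·51 = 11067 is not a perfect square (since 217 and 51 are distinct squarefree integers). Contradiction. Hence √51 ∉ Q(√217), so x^2 - 51 stays irreducible over Q(√217) and [Q(√217, √51) : Q(√217)] = 2. By the tower law, [Q(√217, √51) : Q] = 2 · 2 = 4.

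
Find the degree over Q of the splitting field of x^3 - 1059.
[K : Q] = 6

The roots of x^3 - 1059 are ∛1059, ω∛1059, ω^2∛1059 where ω = e^(2πi/3) is a primitive cube root of unity, so K = Q(∛1059, ω). Now [Q(∛1059):Q] = 3 (since 1059 is not a perfect cube, x^3 - 1059 is irreducible) and [Q(ω):Q] = 2. Both 2 and 3 divide [K:Q], and [K:Q] ≤ 3·2 = 6, so [K:Q] = 6. (Equivalently: Q(∛1059) ⊂ R but ω ∉ R, so [K : Q(∛1059)] = 2.)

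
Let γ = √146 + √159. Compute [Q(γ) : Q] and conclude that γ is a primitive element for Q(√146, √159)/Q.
[Q(γ) : Q] = 4 (equivalently, Q(γ) = Q(√146, √159))

Obviously Q(γ) ⊆ Q(√146, √159), and [Q(√146, √159):Q] = 4 (since 146, 159 are distinct squarefree integers > 1 with 23214 not a perfect square). To show equality we compute the minimal polynomial of γ. From γ = √146 + √159: γ^2 = 146 + 2√(23214) + 159 = 305 + 2√(23214), so γ^2 - 305 = 2√(23214); squaring, (γ^2 - 305)^2 = 4·23214, i.e. γ^4 - 610γ^2 + 93025 - 92856 = 0, i.e. γ^4 - 610γ^2 + 169 = 0. So γ is a root of x^4 - 610x^2 + 169. This polynomial is irreducible over Q: it has no rational root (each ±√146 ± √159 is irrational), and any factorization into two quadratics over Q would force √(23214) ∈ Q (pairing opposite roots) or √146, √159 ∈ Q (other pairings), all impossible. Hence [Q(γ):Q] = 4 = [Q(√146, √159):Q], so Q(γ) = Q(√146, √159).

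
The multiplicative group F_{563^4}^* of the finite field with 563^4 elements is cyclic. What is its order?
|F_{563^4}^*| = 100469346960

F_{563^4} has 563^4 = 100469346961 elements; its multiplicative group consists of all nonzero elements, so |F_{563^4}^*| = 100469346961 - 1 = 100469346960. (It is cyclic since any finite subgroup of the multiplicative group of a field is cyclic.)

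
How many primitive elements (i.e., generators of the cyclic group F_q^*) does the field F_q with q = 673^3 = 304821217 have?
There are φ(304821216) = 87091200 primitive elements

F_q^* is cyclic of order q - 1 = 304821216. A cyclic group of order m has exactly φ(m) generators. Here m = 304821216 = 2^5 · 3^2 · 7 · 151201, so the number of primitive elements is φ(304821216) = 87091200.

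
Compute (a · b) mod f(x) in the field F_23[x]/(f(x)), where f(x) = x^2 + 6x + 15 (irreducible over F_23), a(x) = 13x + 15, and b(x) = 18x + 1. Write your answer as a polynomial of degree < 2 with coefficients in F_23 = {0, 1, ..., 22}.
a · b ≡ 6x + 1 (mod f(x))

Multiply in F_23[x]: a(x)·b(x) = (13x + 15)·(18x + 1) = 4x^2 + 7x + 15. This has degree ≥ 2, so divide by f(x) over F_23: 4x^2 + 7x + 15 = (4)·(x^2 + 6x + 15) + (6x + 1). Hence a·b ≡ 6x + 1 (mod f). (F_23[x]/(f) is a field with 23^2 = 529 elements since f is irreducible of degree 2.)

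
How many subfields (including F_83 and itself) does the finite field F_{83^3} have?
F_{83^3} has 2 subfields

The subfields of F_{p^n} are exactly the fields F_{p^d} for d | n (each is the fixed field of the unique index-d subgroup of Gal(F_{p^n}/F_p) ≅ Z/nZ). The divisors of n = 3 are {1, 3}, giving 2 subfields: F_{83^1}, F_{83^3}.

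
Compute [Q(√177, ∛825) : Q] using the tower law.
[Q(√177, ∛825) : Q] = 6

Let L = Q(√177, ∛825). Since Q(√177) ⊂ L and [Q(√177):Q] = 2, the tower law gives 2 | [L:Q]. Likewise Q(∛825) ⊂ L with [Q(∛825):Q] = 3 (because 825 is not a perfect cube), so 3 | [L:Q]. As gcd(2,3) = 1, [L:Q] is divisible by 6. Conversely L is generated over Q by √177 and ∛825, so [L:Q] ≤ 2·3 = 6. Therefore [Q(√177, ∛825) : Q] = 6.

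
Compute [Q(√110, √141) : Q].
[Q(√110, √141) : Q] = 4

[Q(√110):Q] = 2 (min poly x^2 - 110, irreducible since 110 is squarefree > 1). For the top step, suppose √141 ∈ Q(√110), say √141 = c + d√110 with c, d ∈ Q. Squaring: 141 = c^2 + 110d^2 + 2cd√110. Since √110 ∉ Q this forces 2cd = 0. If d = 0 then √141 = c ∈ Q, contradicting 141 squarefree > 1. If c = 0 then 141 = 110d^2, so 110·141 = (110d)^2 is a perfect square in Q — but 110·141 = 15510 is not a perfect square (since 110 and 141 are distinct squarefree integers). Contradiction. Hence √141 ∉ Q(√110), so x^2 - 141 stays irreducible over Q(√110) and [Q(√110, √141) : Q(√110)] = 2. By the tower law, [Q(√110, √141) : Q] = 2 · 2 = 4.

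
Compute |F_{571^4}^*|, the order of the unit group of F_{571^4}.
|F_{571^4}^*| = 106302733680

F_{571^4} has 571^4 = 106302733681 elements; its multiplicative group consists of all nonzero elements, so |F_{571^4}^*| = 106302733681 - 1 = 106302733680. (It is cyclic since any finite subgroup of the multiplicative group of a field is cyclic.)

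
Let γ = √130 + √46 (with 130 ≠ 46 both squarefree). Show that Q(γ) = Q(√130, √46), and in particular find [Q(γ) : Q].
[Q(γ) : Q] = 4 (equivalently, Q(γ) = Q(√130, √46))

Obviously Q(γ) ⊆ Q(√130, √46), and [Q(√130, √46):Q] = 4 (since 130, 46 are distinct squarefree integers > 1 with 5980 not a perfect square). To show equality we compute the minimal polynomial of γ. From γ = √130 + √46: γ^2 = 130 + 2√(5980) + 46 = 176 + 2√(5980), so γ^2 - 176 = 2√(5980); squaring, (γ^2 - 176)^2 = 4·5980, i.e. γ^4 - 352γ^2 + 30976 - 23920 = 0, i.e. γ^4 - 352γ^2 + 7056 = 0. So γ is a root of x^4 - 352x^2 + 7056. This polynomial is irreducible over Q: it has no rational root (each ±√130 ± √46 is irrational), and any factorization into two quadratics over Q would force √(5980) ∈ Q (pairing opposite roots) or √130, √46 ∈ Q (other pairings), all impossible. Hence [Q(γ):Q] = 4 = [Q(√130, √46):Q], so Q(γ) = Q(√130, √46).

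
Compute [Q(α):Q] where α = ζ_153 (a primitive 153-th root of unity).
[Q(α):Q] = 96

The minimal polynomial of ζ_153 over Q is the 153-th cyclotomic polynomial Φ_153(x), which is irreducible over Q and has degree φ(153) = 96. Hence [Q(α):Q] = φ(153) = 96.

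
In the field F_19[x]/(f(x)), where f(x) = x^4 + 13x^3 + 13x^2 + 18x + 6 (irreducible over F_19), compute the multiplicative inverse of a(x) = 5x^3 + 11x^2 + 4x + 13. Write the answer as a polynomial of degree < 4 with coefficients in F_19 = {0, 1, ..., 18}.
a(x)^(-1) ≡ 6x^3 + 17x^2 + 17x + 11 (mod f(x))

Since f is irreducible over F_19, F_19[x]/(f) is a field and a(x) ≠ 0 has an inverse. Apply the extended Euclidean algorithm to f(x) and a(x) in F_19[x]: f(x) = (4x + 9)·a(x) + (12x^2 + 6x + 3);  a(x) = (2x + 11)·(12x^2 + 6x + 3) + (8x + 18);  (12x^2 + 6x + 3) = (11x + 14)·(8x + 18) + (17). The last nonzero remainder is the constant 17 = gcd(f, a) in F_19. Back-substituting through the division chain expresses 17 = s(x)·a(x) + t(x)·f(x) with s(x) ≡ 7x^3 + 4x^2 + 4x + 16 (mod f), so (7x^3 + 4x^2 + 4x + 16)·a(x) ≡ 17 (mod f). Multiplying by 17^(-1) ≡ 9 in F_19 gives a(x)^(-1) ≡ 9·(7x^3 + 4x^2 + 4x + 16) ≡ 6x^3 + 17x^2 + 17x + 11 (mod f). Check: (5x^3 + 11x^2 + 4x + 13)·(6x^3 + 17x^2 + 17x + 11) = 11x^6 + 18x^5 + 11x^4 + 8x^3 + 11x^2 + 18x + 10 ≡ 1 (mod x^4 + 13x^3 + 13x^2 + 18x + 6).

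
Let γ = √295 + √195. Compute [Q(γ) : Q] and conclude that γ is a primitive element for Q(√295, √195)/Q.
[Q(γ) : Q] = 4 (equivalently, Q(γ) = Q(√295, √195))

Obviously Q(γ) ⊆ Q(√295, √195), and [Q(√295, √195):Q] = 4 (since 295, 195 are distinct squarefree integers > 1 with 57525 not a perfect square). To show equality we compute the minimal polynomial of γ. From γ = √295 + √195: γ^2 = 295 + 2√(57525) + 195 = 490 + 2√(57525), so γ^2 - 490 = 2√(57525); squaring, (γ^2 - 490)^2 = 4·57525, i.e. γ^4 - 980γ^2 + 240100 - 230100 = 0, i.e. γ^4 - 980γ^2 + 10000 = 0. So γ is a root of x^4 - 980x^2 + 10000. This polynomial is irreducible over Q: it has no rational root (each ±√295 ± √195 is irrational), and any factorization into two quadratics over Q would force √(57525) ∈ Q (pairing opposite roots) or √295, √195 ∈ Q (other pairings), all impossible. Hence [Q(γ):Q] = 4 = [Q(√295, √195):Q], so Q(γ) = Q(√295, √195).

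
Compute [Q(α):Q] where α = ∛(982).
[Q(α):Q] = 3

The minimal polynomial of α is x^3 - 982, irreducible over Q since 982 is not a perfect cube (so x^3 - 982 has no rational root). Hence [Q(α):Q] = deg(m_α) = 3.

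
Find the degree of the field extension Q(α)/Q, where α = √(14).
[Q(α):Q] = 2

[Q(α):Q] equals the degree of the minimal polynomial of α. Here α^2 = 14 and x^2 - 14 is irreducible (d = 14 is squarefree, ≠ 1, hence not a square), so deg(m_α) = 2. Thus [Q(α):Q] = 2.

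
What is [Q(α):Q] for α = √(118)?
[Q(α):Q] = 2

[Q(α):Q] equals the degree of the minimal polynomial of α. Here α^2 = 118 and x^2 - 118 is irreducible (d = 118 is squarefree, ≠ 1, hence not a square), so deg(m_α) = 2. Thus [Q(α):Q] = 2.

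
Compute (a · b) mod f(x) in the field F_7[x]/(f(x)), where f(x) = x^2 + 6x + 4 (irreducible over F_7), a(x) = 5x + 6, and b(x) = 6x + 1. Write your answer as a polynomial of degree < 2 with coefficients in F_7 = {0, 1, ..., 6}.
a · b ≡ x + 5 (mod f(x))

Multiply in F_7[x]: a(x)·b(x) = (5x + 6)·(6x + 1) = 2x^2 + 6x + 6. This has degree ≥ 2, so divide by f(x) over F_7: 2x^2 + 6x + 6 = (2)·(x^2 + 6x + 4) + (x + 5). Hence a·b ≡ x + 5 (mod f). (F_7[x]/(f) is a field with 7^2 = 49 elements since f is irreducible of degree 2.)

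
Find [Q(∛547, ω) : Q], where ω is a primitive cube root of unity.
[Q(∛547, ω) : Q] = 6

[Q(∛547):Q] = 3 (min poly x^3 - 547, irreducible since 547 is not a perfect cube). [Q(ω):Q] = 2 (min poly x^2 + x + 1). Since Q(∛547) ⊂ R and ω ∉ R, we have ω ∉ Q(∛547), so x^2 + x + 1 remains irreducible over Q(∛547) and [Q(∛547, ω) : Q(∛547)] = 2. By the tower law, [Q(∛547, ω) : Q] = 3 · 2 = 6. (In fact Q(∛547, ω) is the splitting field of x^3 - 547 over Q.)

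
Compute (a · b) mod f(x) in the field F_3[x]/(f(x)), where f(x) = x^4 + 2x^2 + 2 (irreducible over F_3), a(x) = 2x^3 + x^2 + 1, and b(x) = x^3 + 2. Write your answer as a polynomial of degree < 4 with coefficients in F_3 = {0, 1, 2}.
a · b ≡ x + 1 (mod f(x))

Multiply in F_3[x]: a(x)·b(x) = (2x^3 + x^2 + 1)·(x^3 + 2) = 2x^6 + x^5 + 2x^3 + 2x^2 + 2. This has degree ≥ 4, so divide by f(x) over F_3: 2x^6 + x^5 + 2x^3 + 2x^2 + 2 = (2x^2 + x + 2)·(x^4 + 2x^2 + 2) + (x + 1). Hence a·b ≡ x + 1 (mod f). (F_3[x]/(f) is a field with 3^4 = 81 elements since f is irreducible of degree 4.)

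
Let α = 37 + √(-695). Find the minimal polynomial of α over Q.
m_α(x) = x^2 - 74x + 2064

From α - 37 = √(-695), squaring gives (α - 37)^2 = -695, i.e. α^2 - 74α + 1369 = -695, so α^2 - 74α + 2064 = 0. The discriminant of x^2 - 74x + 2064 is (-74)^2 - 4·(2064) = 5476 - 8256 = -2780, and 4·(-695) is not a perfect square in Q since -695 is squarefree and ≠ 1. Hence x^2 - 74x + 2064 is irreducible over Q and is the minimal polynomial of α.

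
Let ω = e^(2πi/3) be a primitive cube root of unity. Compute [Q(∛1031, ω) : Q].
[Q(∛1031, ω) : Q] = 6

[Q(∛1031):Q] = 3 (min poly x^3 - 1031, irreducible since 1031 is not a perfect cube). [Q(ω):Q] = 2 (min poly x^2 + x + 1). Since Q(∛1031) ⊂ R and ω ∉ R, we have ω ∉ Q(∛1031), so x^2 + x + 1 remains irreducible over Q(∛1031) and [Q(∛1031, ω) : Q(∛1031)] = 2. By the tower law, [Q(∛1031, ω) : Q] = 3 · 2 = 6. (In fact Q(∛1031, ω) is the splitting field of x^3 - 1031 over Q.)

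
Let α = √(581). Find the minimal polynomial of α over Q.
m_α(x) = x^2 - 581

α satisfies α^2 - 581 = 0, so x^2 - 581 annihilates α. Since d = 581 is squarefree and ≠ 1, it is not a perfect square in Q, so x^2 - 581 has no rational root and is therefore irreducible over Q (a degree-2 polynomial over a field is irreducible iff it has no root). Hence m_α(x) = x^2 - 581.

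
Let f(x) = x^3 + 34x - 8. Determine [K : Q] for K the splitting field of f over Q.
[K : Q] = 6

By the rational root test, any rational root of the monic integer polynomial f(x) = x^3 + 34x - 8 must be an integer dividing the constant term -8, i.e. one of ±{1, 2, 4, 8}. Evaluating: f(1) = 27, f(-1) = -43, f(2) = 68, f(-2) = -84, f(4) = 192, f(-4) = -208, f(8) = 776, f(-8) = -792; none is 0, so f has no rational root and is therefore irreducible over Q (a cubic with no linear factor over a field is irreducible). For an irreducible cubic, the Galois group is A_3 or S_3 according as the discriminant disc(f) = -4a^3 - 27b^2 = -4·(34)^3 - 27·(-8)^2 = -158944 is or is not a square in Q. Here disc(f) = -158944 is not a perfect square in Q, so the Galois group of f over Q is not contained in A_3 and must be all of S_3. The splitting field has degree |S_3| = 6 over Q, so [K : Q] = 6.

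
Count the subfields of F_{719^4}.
F_{719^4} has 3 subfields

The subfields of F_{p^n} are exactly the fields F_{p^d} for d | n (each is the fixed field of the unique index-d subgroup of Gal(F_{p^n}/F_p) ≅ Z/nZ). The divisors of n = 4 are {1, 2, 4}, giving 3 subfields: F_{719^1}, F_{719^2}, F_{719^4}.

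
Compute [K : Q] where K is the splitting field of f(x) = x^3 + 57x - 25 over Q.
[K : Q] = 6

By the rational root test, any rational root of the monic integer polynomial f(x) = x^3 + 57x - 25 must be an integer dividing the constant term -25, i.e. one of ±{1, 5, 25}. Evaluating: f(1) = 33, f(-1) = -83, f(5) = 385, f(-5) = -435, f(25) = 17025, f(-25) = -17075; none is 0, so f has no rational root and is therefore irreducible over Q (a cubic with no linear factor over a field is irreducible). For an irreducible cubic, the Galois group is A_3 or S_3 according as the discriminant disc(f) = -4a^3 - 27b^2 = -4·(57)^3 - 27·(-25)^2 = -757647 is or is not a square in Q. Here disc(f) = -757647 is not a perfect square in Q, so the Galois group of f over Q is not contained in A_3 and must be all of S_3. The splitting field has degree |S_3| = 6 over Q, so [K : Q] = 6.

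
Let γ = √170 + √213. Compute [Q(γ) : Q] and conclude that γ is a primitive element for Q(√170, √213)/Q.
[Q(γ) : Q] = 4 (equivalently, Q(γ) = Q(√170, √213))

Obviously Q(γ) ⊆ Q(√170, √213), and [Q(√170, √213):Q] = 4 (since 170, 213 are distinct squarefree integers > 1 with 36210 not a perfect square). To show equality we compute the minimal polynomial of γ. From γ = √170 + √213: γ^2 = 170 + 2√(36210) + 213 = 383 + 2√(36210), so γ^2 - 383 = 2√(36210); squaring, (γ^2 - 383)^2 = 4·36210, i.e. γ^4 - 766γ^2 + 146689 - 144840 = 0, i.e. γ^4 - 766γ^2 + 1849 = 0. So γ is a root of x^4 - 766x^2 + 1849. This polynomial is irreducible over Q: it has no rational root (each ±√170 ± √213 is irrational), and any factorization into two quadratics over Q would force √(36210) ∈ Q (pairing opposite roots) or √170, √213 ∈ Q (other pairings), all impossible. Hence [Q(γ):Q] = 4 = [Q(√170, √213):Q], so Q(γ) = Q(√170, √213).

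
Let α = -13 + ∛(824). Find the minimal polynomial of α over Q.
m_α(x) = x^3 + 39x^2 + 507x + 1373

Set β = α + 13 = ∛(824), so β^3 = 824. Then (α + 13)^3 - 824 = 0, i.e. α is a root of g(x) = (x + 13)^3 - 824 = x^3 + 39x^2 + 507x + 1373. Since g(x) = h(x + 13) where h(x) = x^3 - 824, and h is irreducible over Q (because 824 is not a perfect cube, so h has no rational root, and a monic cubic with no rational root is irreducible), g is also irreducible (irreducibility is preserved under the substitution x → x + 13). Hence m_α(x) = x^3 + 39x^2 + 507x + 1373.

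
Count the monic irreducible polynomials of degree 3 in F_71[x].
There are 119280 monic irreducible polynomials of degree 3 over F_71

Each element of F_{71^3} that lies in no proper subfield is a root of exactly one monic irreducible of degree 3 over F_71, and each such polynomial has 3 distinct roots in F_{71^3}. By Möbius inversion the count is N_71(3) = (1/3) Σ_{d|3} μ(3/d) · 71^d = (1/3)(μ(3)·71^1 + μ(1)·71^3) = 357840/3 = 119280.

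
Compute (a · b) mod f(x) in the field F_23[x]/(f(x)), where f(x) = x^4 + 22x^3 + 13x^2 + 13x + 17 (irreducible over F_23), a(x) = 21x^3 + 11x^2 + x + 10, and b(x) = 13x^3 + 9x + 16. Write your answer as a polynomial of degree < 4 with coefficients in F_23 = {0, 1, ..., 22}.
a · b ≡ 16x^3 + 18x^2 + 18x + 8 (mod f(x))

Multiply in F_23[x]: a(x)·b(x) = (21x^3 + 11x^2 + x + 10)·(13x^3 + 9x + 16) = 20x^6 + 5x^5 + 18x^4 + 13x^3 + x^2 + 14x + 22. This has degree ≥ 4, so divide by f(x) over F_23: 20x^6 + 5x^5 + 18x^4 + 13x^3 + x^2 + 14x + 22 = (20x^2 + 2x + 13)·(x^4 + 22x^3 + 13x^2 + 13x + 17) + (16x^3 + 18x^2 + 18x + 8). Hence a·b ≡ 16x^3 + 18x^2 + 18x + 8 (mod f). (F_23[x]/(f) is a field with 23^4 = 279841 elements since f is irreducible of degree 4.)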